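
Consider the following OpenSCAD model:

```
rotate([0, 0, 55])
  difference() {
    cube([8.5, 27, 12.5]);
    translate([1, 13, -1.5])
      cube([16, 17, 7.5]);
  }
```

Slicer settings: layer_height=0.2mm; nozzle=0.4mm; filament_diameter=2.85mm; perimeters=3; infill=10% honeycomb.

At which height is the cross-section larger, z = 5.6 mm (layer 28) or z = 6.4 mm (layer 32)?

layer 32 (z = 6.4 mm)

Layer 28 (z = 5.6): the 8.5×27 cube contributes its full rectangle (area 229.50 mm²); the 16×17 cube at (1, 13) contributes its full rectangle (area 272.00 mm²); After the difference (first − rest): starting from the 8.5×27 cube (229.50 mm²), the 16×17 cube at (1, 13) partially overlaps it — only the 105.00 mm² overlap (of its 272.00 mm²) is removed, clipping the outline — area = 124.50 mm²; (whole slice rotated 55° about Z — lengths, areas and connectivity unchanged). So its area = 124.50 mm². Layer 32 (z = 6.4): the 8.5×27 cube contributes its full rectangle (area 229.50 mm²); the cube at (1, 13) does not reach this height (z outside [-1.5, 6]); Taking the first minus the rest: none of the subtracted shapes is present at this height, so the 8.5×27 cube is unchanged — area = 229.50 mm²; (rotated 55° about Z; rotation is an isometry so areas/perimeters/island counts are preserved). So its area = 229.50 mm². Layer 32 is larger (229.50 vs 124.50 mm²).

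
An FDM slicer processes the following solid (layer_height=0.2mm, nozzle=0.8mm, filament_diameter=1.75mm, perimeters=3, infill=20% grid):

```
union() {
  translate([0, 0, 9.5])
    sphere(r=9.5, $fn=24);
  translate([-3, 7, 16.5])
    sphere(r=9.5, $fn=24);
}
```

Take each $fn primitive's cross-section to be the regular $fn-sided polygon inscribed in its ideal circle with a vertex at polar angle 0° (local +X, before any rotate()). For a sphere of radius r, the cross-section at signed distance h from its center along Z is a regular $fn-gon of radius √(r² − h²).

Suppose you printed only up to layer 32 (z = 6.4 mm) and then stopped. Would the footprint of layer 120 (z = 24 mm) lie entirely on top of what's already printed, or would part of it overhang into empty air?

Compare the two slices. At z = 6.4: the sphere: section is a regular 24-gon, circumradius = √(r²−h²) = √(9.5²−3.1²) = 8.980 (area = (24/2)·8.980²·sin(360°/24) = 250.45 mm²); the sphere at (-3, 7) is absent (|z−center|=10.100 > r=9.5); Taking the union: only the r=9.5 sphere is present, so the union is just that shape — area = 250.45 mm². At z = 24: the sphere is absent (|z−center|=14.500 > r=9.5); the r=9.5 sphere at (-3, 7) slices to a regular 24-gon of circumradius 5.831 (√(r²−h²) with h=7.5 from center) (area = (24/2)·5.831²·sin(360°/24) = 105.60 mm²); Combining (union): only the r=9.5 sphere at (-3, 7) is present, so the union is just that shape — area = 105.60 mm². Checking containment: at z = 24 the cross-section extends beyond the z = 6.4 cross-section by about 45.35 mm².

part overhangs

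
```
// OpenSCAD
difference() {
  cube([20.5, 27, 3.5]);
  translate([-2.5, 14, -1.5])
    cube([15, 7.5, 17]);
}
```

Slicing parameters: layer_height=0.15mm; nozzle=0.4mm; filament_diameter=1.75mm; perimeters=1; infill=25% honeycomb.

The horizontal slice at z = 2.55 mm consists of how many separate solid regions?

At z = 2.55 mm: the cube is present — its section is the full 20.5×27 rectangle; the cube at (-2.5, 14) is present — its section is the full 15×7.5 rectangle; Subtracting the remaining from the first: starting from the 20.5×27 cube, the 15×7.5 cube at (-2.5, 14) partially overlaps it — only the 93.75 mm² overlap (of its 112.50 mm²) is removed, clipping the outline — 1 connected region. The result has 1 disconnected region.

1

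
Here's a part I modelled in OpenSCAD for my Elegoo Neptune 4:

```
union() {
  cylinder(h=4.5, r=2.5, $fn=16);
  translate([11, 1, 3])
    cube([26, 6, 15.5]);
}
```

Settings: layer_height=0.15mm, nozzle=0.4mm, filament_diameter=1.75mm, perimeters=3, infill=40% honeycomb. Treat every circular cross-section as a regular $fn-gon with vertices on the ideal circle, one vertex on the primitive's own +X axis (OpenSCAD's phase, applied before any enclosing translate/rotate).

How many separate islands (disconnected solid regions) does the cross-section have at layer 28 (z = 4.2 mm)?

2

At z = 4.2 mm: the cylinder: section is a regular 16-gon, circumradius r=2.5; the cube at (11, 1) is present — its section is the full 26×6 rectangle; Taking the union: the 2 present regions are separate (no shared area or edge), so areas and boundary lengths simply add and each stays a separate island — 2 connected regions. Overall, the cross-section has 2 separate islands. Island count = 2.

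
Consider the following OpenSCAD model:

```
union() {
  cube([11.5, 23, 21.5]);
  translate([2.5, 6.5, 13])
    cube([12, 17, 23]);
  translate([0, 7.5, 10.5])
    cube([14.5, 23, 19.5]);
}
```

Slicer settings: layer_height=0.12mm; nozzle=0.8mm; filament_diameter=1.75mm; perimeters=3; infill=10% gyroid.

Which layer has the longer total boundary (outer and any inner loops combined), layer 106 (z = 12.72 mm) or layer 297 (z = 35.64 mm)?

Layer 106 (z = 12.72): the cube (footprint 11.5×23) is included at this height (perimeter 69.00 mm); the cube at (2.5, 6.5) does not reach this height (z outside [13, 36]); the cube at (0, 7.5) is present — its section is the full 14.5×23 rectangle (perimeter 75.00 mm); Taking the union: the regions partially overlap (shared area 178.25 mm²), so the edge portions inside another operand are dropped and the merged outline is re-measured after clipping — boundary = 90.00 mm. So its perimeter = 90.00 mm. Layer 297 (z = 35.64): the cube is not intersected at this z (z outside [0, 21.5]); the cube at (2.5, 6.5) (footprint 12×17) is included at this height (perimeter 58.00 mm); the cube at (0, 7.5) does not reach this height (z outside [10.5, 30]); Combining (union): only the 12×17 cube at (2.5, 6.5) is present, so the union is just that shape — boundary = 58.00 mm. So its perimeter = 58.00 mm. Layer 106 is larger (90.00 vs 58.00 mm).

layer 106 (z = 12.72 mm)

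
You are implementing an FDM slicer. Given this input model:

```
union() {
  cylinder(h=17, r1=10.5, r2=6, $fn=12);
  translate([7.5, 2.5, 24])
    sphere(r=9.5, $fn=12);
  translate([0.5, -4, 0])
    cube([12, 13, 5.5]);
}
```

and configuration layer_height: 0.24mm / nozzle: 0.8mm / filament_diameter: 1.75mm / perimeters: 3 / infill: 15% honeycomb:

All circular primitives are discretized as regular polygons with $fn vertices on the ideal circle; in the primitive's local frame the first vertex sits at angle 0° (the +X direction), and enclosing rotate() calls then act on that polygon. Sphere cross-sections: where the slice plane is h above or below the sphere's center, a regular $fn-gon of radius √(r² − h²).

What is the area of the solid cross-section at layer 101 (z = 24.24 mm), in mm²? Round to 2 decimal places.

270.58 mm²

At z = 24.24 mm: the cone is not intersected at this z (z outside [0, 17]); the sphere at (7.5, 2.5): section is a regular 12-gon, circumradius = √(r²−h²) = √(9.5²−0.24²) = 9.497 (area = (12/2)·9.497²·sin(360°/12) = 270.58 mm²); the cube at (0.5, -4) does not reach this height (z outside [0, 5.5]); Combining (union): only the r=9.5 sphere at (7.5, 2.5) is present, so the union is just that shape — area = 270.58 mm². Overall, the cross-section is a single solid region. Net area = 270.58 mm².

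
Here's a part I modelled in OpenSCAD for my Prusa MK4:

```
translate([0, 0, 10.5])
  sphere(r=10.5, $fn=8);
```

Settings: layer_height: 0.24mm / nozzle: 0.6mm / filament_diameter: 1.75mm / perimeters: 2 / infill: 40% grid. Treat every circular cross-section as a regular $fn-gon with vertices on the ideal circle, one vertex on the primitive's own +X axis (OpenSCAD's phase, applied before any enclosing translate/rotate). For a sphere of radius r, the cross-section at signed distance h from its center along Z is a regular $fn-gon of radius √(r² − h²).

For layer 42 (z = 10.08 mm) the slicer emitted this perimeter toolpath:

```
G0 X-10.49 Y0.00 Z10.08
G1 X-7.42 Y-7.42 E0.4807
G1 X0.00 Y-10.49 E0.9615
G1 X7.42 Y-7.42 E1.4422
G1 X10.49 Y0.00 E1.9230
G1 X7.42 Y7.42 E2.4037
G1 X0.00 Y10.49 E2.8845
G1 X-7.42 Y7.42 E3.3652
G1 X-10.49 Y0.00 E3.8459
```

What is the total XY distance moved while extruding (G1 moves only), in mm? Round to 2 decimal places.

64.24 mm

Sum the Euclidean lengths of each G1 segment: total = 64.24 mm.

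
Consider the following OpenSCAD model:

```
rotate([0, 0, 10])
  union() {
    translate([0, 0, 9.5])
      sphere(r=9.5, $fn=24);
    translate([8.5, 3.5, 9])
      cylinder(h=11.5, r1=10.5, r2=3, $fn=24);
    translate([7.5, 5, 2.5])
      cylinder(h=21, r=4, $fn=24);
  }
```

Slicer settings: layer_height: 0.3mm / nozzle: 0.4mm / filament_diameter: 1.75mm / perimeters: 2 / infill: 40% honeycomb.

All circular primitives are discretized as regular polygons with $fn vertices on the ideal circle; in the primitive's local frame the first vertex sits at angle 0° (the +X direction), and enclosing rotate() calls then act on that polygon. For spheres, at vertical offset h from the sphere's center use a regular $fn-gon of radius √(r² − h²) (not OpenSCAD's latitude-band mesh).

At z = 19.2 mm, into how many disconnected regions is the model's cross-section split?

1

At z = 19.2 mm: the sphere does not reach this height (|z−center|=9.700 > r=9.5); the cone at (8.5, 3.5): at t=0.887 of its height the radius interpolates to r₁+(r₂−r₁)t = 3.848, giving a regular 24-gon of that circumradius; the cylinder at (7.5, 5): section is a regular 24-gon, circumradius r=4; Taking the union: the regions partially overlap (shared area 33.85 mm²), so overlapping operands fuse into one piece — 1 connected region; (rotated 10° about Z; rotation is an isometry so areas/perimeters/island counts are preserved). The result has 1 disconnected region.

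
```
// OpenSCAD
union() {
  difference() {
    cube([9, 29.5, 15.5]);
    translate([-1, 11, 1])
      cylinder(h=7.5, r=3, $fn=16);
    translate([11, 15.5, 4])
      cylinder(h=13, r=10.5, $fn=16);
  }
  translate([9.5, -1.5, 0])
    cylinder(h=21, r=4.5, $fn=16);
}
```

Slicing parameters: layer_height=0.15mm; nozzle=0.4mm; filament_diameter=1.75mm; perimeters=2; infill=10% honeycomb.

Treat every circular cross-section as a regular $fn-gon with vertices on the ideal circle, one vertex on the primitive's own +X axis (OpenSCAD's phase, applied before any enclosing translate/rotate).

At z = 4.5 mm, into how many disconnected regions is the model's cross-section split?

At z = 4.5 mm: the cube (footprint 9×29.5) is included at this height; the r=3 cylinder at (-1, 11) contributes a regular 16-gon of circumradius 3; the r=10.5 cylinder at (11, 15.5) contributes a regular 16-gon of circumradius 10.5; Taking the first minus the rest: starting from the 9×29.5 cube, the r=3 cylinder at (-1, 11) partially overlaps it — only the 7.98 mm² overlap (of its 27.55 mm²) is removed, clipping the outline; the r=10.5 cylinder at (11, 15.5) partially overlaps it — only the 126.46 mm² overlap (of its 337.53 mm²) is removed, clipping the outline — 2 connected regions; the r=4.5 cylinder at (9.5, -1.5) contributes a regular 16-gon of circumradius 4.5; Combining (union): the regions partially overlap (shared area 7.50 mm²), so overlapping operands fuse into one piece — 2 connected regions. The result has 2 disconnected regions.

2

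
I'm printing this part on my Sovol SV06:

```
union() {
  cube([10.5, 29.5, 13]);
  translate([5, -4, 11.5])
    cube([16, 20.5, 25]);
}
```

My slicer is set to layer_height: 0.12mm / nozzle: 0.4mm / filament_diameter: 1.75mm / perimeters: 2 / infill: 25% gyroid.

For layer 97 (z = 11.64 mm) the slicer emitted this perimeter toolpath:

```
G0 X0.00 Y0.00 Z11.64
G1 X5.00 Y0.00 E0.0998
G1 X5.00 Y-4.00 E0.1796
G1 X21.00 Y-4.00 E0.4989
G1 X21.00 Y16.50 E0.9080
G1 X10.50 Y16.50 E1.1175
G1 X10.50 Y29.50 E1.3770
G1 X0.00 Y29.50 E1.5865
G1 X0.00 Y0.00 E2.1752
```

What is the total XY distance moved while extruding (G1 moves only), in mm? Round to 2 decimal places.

109.00 mm

Sum the Euclidean lengths of each G1 segment: total = 109.00 mm.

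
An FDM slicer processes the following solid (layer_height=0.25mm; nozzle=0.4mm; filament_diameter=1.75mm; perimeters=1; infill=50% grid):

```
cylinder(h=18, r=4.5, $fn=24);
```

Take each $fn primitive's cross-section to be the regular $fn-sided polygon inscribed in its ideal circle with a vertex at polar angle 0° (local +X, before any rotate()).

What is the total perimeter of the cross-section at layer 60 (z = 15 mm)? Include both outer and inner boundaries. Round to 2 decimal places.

28.19 mm

At z = 15 mm: the r=4.5 cylinder contributes a regular 24-gon of circumradius 4.5 (perimeter = 2·24·4.500·sin(180°/24) = 28.19 mm). Overall, the cross-section is a single solid region. Total boundary length (outer) = 28.19 mm.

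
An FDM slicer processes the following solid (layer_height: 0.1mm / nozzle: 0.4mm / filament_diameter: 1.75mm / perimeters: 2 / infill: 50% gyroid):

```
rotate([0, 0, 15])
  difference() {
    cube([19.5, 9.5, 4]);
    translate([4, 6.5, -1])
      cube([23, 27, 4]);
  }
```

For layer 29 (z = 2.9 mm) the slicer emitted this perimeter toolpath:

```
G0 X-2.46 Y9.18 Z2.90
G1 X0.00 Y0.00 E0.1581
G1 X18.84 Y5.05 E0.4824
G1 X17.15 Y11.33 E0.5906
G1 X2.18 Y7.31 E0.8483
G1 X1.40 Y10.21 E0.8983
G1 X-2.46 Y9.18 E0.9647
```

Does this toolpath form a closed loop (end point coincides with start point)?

Start point (G0): (-2.46, 9.18). End point (last G1): the path returns to the start — closed.

yes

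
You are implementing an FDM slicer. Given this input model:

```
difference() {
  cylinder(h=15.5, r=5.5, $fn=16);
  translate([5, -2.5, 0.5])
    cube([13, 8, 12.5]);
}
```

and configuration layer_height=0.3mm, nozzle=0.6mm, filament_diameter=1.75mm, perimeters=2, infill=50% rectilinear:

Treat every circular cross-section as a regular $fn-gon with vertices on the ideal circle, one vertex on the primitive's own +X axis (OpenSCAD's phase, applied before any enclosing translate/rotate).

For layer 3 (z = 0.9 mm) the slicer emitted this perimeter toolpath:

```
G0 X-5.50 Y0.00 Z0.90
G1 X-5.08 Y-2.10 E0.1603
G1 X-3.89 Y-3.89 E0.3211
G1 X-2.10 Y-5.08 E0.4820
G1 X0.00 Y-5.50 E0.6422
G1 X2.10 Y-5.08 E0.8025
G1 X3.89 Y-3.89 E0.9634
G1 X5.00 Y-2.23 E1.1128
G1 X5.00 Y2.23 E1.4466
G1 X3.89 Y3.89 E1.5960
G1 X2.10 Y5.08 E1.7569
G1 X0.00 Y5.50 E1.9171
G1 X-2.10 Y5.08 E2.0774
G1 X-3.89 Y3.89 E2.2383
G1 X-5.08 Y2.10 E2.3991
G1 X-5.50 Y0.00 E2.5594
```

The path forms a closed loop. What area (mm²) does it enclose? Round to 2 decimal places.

Apply the shoelace formula to the sequence of (X, Y) vertices; enclosed area = 91.35 mm².

91.35 mm²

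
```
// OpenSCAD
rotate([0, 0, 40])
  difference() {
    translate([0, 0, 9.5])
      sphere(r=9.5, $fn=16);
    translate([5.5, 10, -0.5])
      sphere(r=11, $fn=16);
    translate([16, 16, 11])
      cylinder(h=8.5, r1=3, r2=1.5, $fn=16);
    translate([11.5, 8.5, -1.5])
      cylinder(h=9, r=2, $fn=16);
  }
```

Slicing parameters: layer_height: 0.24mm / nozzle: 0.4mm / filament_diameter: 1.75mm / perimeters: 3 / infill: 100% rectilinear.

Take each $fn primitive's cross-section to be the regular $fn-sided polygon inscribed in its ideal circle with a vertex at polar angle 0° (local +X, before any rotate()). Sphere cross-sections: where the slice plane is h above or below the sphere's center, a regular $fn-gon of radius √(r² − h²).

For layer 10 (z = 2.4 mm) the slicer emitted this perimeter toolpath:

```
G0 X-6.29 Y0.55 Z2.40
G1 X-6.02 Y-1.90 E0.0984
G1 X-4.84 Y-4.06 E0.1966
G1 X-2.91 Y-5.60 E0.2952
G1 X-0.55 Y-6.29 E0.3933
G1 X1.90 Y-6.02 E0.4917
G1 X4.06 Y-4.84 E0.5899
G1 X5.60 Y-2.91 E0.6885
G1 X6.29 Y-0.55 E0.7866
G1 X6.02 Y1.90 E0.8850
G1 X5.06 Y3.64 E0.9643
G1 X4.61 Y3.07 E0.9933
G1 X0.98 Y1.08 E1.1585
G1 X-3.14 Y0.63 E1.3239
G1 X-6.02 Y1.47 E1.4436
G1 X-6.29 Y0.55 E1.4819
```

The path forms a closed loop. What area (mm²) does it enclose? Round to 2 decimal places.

Apply the shoelace formula to the sequence of (X, Y) vertices; enclosed area = 79.72 mm².

79.72 mm²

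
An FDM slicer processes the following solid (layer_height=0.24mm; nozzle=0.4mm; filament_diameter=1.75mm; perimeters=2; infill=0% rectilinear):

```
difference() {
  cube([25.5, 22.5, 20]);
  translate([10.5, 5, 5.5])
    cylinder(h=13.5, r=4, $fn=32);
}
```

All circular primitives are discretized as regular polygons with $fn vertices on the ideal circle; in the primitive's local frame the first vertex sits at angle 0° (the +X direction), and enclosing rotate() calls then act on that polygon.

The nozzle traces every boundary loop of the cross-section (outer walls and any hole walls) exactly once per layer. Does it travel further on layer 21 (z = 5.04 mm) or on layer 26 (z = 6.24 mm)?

Layer 21 (z = 5.04): the cube (footprint 25.5×22.5) is included at this height (perimeter 96.00 mm); the cylinder at (10.5, 5) does not reach this height (z outside [5.5, 19]); After the difference (first − rest): none of the subtracted shapes is present at this height, so the 25.5×22.5 cube is unchanged — boundary = 96.00 mm. So its perimeter = 96.00 mm. Layer 26 (z = 6.24): the 25.5×22.5 cube contributes its full rectangle (perimeter 96.00 mm); the cylinder at (10.5, 5): section is a regular 32-gon, circumradius r=4 (perimeter = 2·32·4.000·sin(180°/32) = 25.09 mm); Subtracting the remaining from the first: starting from the 25.5×22.5 cube, the r=4 cylinder at (10.5, 5) lies wholly inside it (removes its full 49.94 mm² and its 25.09 mm outline becomes a hole wall) — boundary (outer + 1 inner loop) = 121.09 mm. So its perimeter = 121.09 mm. Layer 26 is larger (121.09 vs 96.00 mm).

layer 26 (z = 6.24 mm)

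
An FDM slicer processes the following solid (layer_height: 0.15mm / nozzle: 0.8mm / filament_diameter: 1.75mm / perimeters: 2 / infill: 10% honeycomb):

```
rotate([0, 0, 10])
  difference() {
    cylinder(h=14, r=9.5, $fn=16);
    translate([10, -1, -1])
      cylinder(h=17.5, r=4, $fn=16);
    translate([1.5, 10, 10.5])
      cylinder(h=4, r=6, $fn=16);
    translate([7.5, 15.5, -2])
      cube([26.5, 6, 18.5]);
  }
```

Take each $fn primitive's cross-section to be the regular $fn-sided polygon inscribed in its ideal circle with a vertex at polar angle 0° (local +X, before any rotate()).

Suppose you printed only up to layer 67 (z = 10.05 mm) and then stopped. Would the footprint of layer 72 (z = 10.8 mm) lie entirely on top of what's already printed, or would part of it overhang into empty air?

entirely on top

Compare the two slices. At z = 10.05: the r=9.5 cylinder gives a regular 16-gon of circumradius 9.5 (constant along its height) (area = (16/2)·9.500²·sin(360°/16) = 276.30 mm²); the cylinder at (10, -1): section is a regular 16-gon, circumradius r=4 (area = (16/2)·4.000²·sin(360°/16) = 48.98 mm²); the cylinder at (1.5, 10) is absent (z outside [10.5, 14.5]); the cube at (7.5, 15.5) is present — its section is the full 26.5×6 rectangle (area 159.00 mm²); Subtracting the remaining from the first: starting from the r=9.5 cylinder (276.30 mm²), the r=4 cylinder at (10, -1) partially overlaps it — only the 17.21 mm² overlap (of its 48.98 mm²) is removed, clipping the outline; the 26.5×6 cube at (7.5, 15.5) misses the remaining region (no effect) — area = 259.09 mm²; (whole slice rotated 10° about Z — lengths, areas and connectivity unchanged). At z = 10.8: the r=9.5 cylinder contributes a regular 16-gon of circumradius 9.5 (area = (16/2)·9.500²·sin(360°/16) = 276.30 mm²); the r=4 cylinder at (10, -1) gives a regular 16-gon of circumradius 4 (constant along its height) (area = (16/2)·4.000²·sin(360°/16) = 48.98 mm²); the r=6 cylinder at (1.5, 10) contributes a regular 16-gon of circumradius 6 (area = (16/2)·6.000²·sin(360°/16) = 110.21 mm²); the 26.5×6 cube at (7.5, 15.5) contributes its full rectangle (area 159.00 mm²); Subtracting the remaining from the first: starting from the r=9.5 cylinder (276.30 mm²), the r=4 cylinder at (10, -1) partially overlaps it — only the 17.21 mm² overlap (of its 48.98 mm²) is removed, clipping the outline; the r=6 cylinder at (1.5, 10) partially overlaps it — only the 39.58 mm² overlap (of its 110.21 mm²) is removed, clipping the outline; the 26.5×6 cube at (7.5, 15.5) misses the remaining region (no effect) — area = 219.50 mm²; (whole slice rotated 10° about Z — lengths, areas and connectivity unchanged). Checking containment: the cross-section at z = 10.8 is a subset of the cross-section at z = 10.05.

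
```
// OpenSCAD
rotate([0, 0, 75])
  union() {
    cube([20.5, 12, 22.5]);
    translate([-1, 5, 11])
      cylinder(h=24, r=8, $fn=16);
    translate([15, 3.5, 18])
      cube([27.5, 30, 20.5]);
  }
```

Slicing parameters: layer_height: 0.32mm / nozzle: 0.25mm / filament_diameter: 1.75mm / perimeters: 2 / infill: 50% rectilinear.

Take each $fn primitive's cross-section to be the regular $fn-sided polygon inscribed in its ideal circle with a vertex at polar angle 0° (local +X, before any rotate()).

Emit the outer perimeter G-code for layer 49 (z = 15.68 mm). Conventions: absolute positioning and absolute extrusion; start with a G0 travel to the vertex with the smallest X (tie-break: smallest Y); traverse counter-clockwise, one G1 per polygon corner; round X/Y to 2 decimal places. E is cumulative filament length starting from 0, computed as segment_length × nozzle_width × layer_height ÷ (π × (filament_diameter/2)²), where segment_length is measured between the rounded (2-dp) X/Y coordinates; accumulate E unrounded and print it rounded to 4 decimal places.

At z = 15.68 mm: the 20.5×12 cube contributes its full rectangle; the r=8 cylinder at (-1, 5) contributes a regular 16-gon of circumradius 8; the cube at (15, 3.5) does not reach this height (z outside [18, 38.5]); Merging all regions: the regions partially overlap (shared area 71.37 mm²), so overlapping operands fuse into one piece — 1 connected region; (rotated 75° about Z; rotation is an isometry so areas/perimeters/island counts are preserved). The outline is a single polygon with 16 vertices. Extrusion per mm of travel: 0.25 × 0.32 / (π × 0.875²) = 0.033260. Accumulating E over each segment gives final E = 2.6974.

G0 X-13.02 Y-0.72 Z15.68
G1 X-12.02 Y-3.67 E0.1036
G1 X-9.96 Y-6.02 E0.2075
G1 X-7.16 Y-7.40 E0.3114
G1 X-4.04 Y-7.60 E0.4154
G1 X-1.09 Y-6.60 E0.5190
G1 X1.26 Y-4.54 E0.6229
G1 X2.64 Y-1.74 E0.7267
G1 X2.84 Y1.37 E0.8304
G1 X1.84 Y4.33 E0.9343
G1 X1.32 Y4.92 E0.9604
G1 X5.31 Y19.80 E1.4728
G1 X-6.29 Y22.91 E1.8723
G1 X-10.91 Y5.66 E2.4662
G1 X-11.44 Y5.20 E2.4896
G1 X-12.82 Y2.40 E2.5934
G1 X-13.02 Y-0.72 E2.6974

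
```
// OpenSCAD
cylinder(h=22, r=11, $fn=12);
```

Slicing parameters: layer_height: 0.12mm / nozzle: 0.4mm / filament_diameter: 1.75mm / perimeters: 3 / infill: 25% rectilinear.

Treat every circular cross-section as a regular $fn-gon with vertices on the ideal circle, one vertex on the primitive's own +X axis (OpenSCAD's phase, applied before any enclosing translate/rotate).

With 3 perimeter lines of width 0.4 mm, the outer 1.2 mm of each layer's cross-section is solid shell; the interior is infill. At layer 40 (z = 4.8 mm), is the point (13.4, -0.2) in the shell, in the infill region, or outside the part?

At z = 4.8 mm: the cylinder: section is a regular 12-gon, circumradius r=11. Overall, the cross-section is a single solid region. The nearest boundary edge runs (11.00, 0.00)→(9.53, 5.50); distance from the point to it = 2.41 mm. The point is not inside any of the regions above, so it lies outside the cross-section (2.41 mm from the nearest boundary).

outside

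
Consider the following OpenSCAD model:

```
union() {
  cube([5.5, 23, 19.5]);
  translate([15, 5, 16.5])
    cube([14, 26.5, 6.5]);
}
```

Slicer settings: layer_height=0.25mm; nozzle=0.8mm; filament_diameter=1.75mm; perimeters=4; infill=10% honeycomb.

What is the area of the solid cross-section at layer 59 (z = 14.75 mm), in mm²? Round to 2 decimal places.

At z = 14.75 mm: the cube is present — its section is the full 5.5×23 rectangle (area 126.50 mm²); the cube at (15, 5) does not reach this height (z outside [16.5, 23]); Merging all regions: only the 5.5×23 cube is present, so the union is just that shape — area = 126.50 mm². Overall, the cross-section is a single solid region. Net area = 126.50 mm².

126.50 mm²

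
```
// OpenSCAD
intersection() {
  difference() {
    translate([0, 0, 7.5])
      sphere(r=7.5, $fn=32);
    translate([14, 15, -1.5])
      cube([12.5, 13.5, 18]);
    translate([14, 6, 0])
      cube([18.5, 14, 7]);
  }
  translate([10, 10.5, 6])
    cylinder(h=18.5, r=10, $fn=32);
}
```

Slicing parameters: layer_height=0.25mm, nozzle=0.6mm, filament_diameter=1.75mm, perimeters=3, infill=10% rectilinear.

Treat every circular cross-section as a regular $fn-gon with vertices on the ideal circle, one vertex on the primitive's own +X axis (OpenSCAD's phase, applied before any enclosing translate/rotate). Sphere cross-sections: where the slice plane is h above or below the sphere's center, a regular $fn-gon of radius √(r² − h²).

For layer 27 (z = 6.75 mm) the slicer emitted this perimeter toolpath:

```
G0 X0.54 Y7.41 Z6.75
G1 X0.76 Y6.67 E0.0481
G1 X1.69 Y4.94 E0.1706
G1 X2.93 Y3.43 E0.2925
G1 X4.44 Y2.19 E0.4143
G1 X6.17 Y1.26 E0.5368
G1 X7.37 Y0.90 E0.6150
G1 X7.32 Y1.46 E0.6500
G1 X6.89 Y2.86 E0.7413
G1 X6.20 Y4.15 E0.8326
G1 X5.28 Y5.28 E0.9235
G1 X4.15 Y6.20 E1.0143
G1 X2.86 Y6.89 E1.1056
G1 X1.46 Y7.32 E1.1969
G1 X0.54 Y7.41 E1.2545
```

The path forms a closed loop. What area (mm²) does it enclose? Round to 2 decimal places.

Apply the shoelace formula to the sequence of (X, Y) vertices; enclosed area = 18.74 mm².

18.74 mm²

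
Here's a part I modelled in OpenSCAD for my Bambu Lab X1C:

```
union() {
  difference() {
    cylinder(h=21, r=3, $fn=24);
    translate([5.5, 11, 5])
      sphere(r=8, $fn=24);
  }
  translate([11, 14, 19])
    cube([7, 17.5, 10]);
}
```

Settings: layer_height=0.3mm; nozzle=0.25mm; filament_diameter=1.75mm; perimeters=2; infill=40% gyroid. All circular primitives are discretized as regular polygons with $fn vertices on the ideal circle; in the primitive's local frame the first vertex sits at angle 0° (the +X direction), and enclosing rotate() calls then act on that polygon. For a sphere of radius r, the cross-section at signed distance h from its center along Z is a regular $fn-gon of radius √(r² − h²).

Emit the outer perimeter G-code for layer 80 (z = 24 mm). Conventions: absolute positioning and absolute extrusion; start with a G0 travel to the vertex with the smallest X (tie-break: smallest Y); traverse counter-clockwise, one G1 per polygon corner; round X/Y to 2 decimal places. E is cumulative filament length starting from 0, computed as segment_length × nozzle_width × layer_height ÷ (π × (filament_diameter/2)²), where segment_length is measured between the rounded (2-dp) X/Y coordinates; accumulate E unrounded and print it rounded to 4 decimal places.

G0 X11.00 Y14.00 Z24.00
G1 X18.00 Y14.00 E0.2183
G1 X18.00 Y31.50 E0.7639
G1 X11.00 Y31.50 E0.9822
G1 X11.00 Y14.00 E1.5279

At z = 24 mm: the cylinder does not reach this height (z outside [0, 21]); the sphere at (5.5, 11) is absent (|z−center|=19.000 > r=8); After the difference (first − rest): the first operand is absent here, so nothing remains; the cube at (11, 14) (footprint 7×17.5) is included at this height; Merging all regions: only the 7×17.5 cube at (11, 14) is present, so the union is just that shape — 1 connected region. The outline is a single polygon with 4 vertices. Extrusion per mm of travel: 0.25 × 0.3 / (π × 0.875²) = 0.031181. Accumulating E over each segment gives final E = 1.5279.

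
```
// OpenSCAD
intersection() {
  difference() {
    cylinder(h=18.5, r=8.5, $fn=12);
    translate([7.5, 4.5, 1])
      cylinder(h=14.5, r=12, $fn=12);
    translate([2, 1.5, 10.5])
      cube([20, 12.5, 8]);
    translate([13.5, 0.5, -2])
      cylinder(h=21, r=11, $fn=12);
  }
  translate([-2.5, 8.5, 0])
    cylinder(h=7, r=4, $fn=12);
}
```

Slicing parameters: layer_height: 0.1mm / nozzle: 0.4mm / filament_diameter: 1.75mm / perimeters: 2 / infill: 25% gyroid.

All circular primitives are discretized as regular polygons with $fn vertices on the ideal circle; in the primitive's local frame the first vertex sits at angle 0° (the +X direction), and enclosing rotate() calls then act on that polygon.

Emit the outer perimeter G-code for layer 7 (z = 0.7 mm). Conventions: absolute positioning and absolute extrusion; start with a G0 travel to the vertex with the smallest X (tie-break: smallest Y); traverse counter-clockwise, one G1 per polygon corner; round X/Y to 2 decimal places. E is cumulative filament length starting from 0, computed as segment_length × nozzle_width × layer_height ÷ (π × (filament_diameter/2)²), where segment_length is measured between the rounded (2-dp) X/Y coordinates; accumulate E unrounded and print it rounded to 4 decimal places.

G0 X-5.54 Y6.07 Z0.70
G1 X-4.50 Y5.04 E0.0243
G1 X-2.50 Y4.50 E0.0588
G1 X-0.50 Y5.04 E0.0932
G1 X0.96 Y6.50 E0.1276
G1 X1.40 Y8.12 E0.1555
G1 X0.00 Y8.50 E0.1796
G1 X-4.25 Y7.36 E0.2528
G1 X-5.54 Y6.07 E0.2831

At z = 0.7 mm: the r=8.5 cylinder gives a regular 12-gon of circumradius 8.5 (constant along its height); the cylinder at (7.5, 4.5) is absent (z outside [1, 15.5]); the cube at (2, 1.5) is absent (z outside [10.5, 18.5]); the r=11 cylinder at (13.5, 0.5) contributes a regular 12-gon of circumradius 11; Taking the first minus the rest: starting from the r=8.5 cylinder, the r=11 cylinder at (13.5, 0.5) partially overlaps it — only the 50.80 mm² overlap (of its 363.00 mm²) is removed, clipping the outline — 1 connected region; the r=4 cylinder at (-2.5, 8.5) gives a regular 12-gon of circumradius 4 (constant along its height); Taking the intersection: the r=4 cylinder at (-2.5, 8.5) partially overlaps that combined region; clipping to the common part keeps 17.52 mm² — 1 connected region. The outline is a single polygon with 8 vertices. Extrusion per mm of travel: 0.4 × 0.1 / (π × 0.875²) = 0.016630. Accumulating E over each segment gives final E = 0.2831.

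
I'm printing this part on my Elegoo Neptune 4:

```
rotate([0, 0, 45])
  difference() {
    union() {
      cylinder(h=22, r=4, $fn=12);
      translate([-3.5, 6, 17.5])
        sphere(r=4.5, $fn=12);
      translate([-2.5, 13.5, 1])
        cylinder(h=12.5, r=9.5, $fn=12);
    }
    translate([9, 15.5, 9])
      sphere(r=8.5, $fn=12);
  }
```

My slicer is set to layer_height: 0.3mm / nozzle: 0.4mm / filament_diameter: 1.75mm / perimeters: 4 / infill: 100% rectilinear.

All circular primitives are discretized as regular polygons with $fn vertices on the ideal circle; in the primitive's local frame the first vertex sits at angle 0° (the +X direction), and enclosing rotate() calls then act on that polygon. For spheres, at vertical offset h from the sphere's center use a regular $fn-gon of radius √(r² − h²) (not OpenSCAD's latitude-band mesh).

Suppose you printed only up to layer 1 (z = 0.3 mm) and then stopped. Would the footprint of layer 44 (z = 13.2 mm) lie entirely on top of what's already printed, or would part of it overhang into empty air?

part overhangs

Compare the two slices. At z = 0.3: the r=4 cylinder contributes a regular 12-gon of circumradius 4 (area = (12/2)·4.000²·sin(360°/12) = 48.00 mm²); the sphere at (-3.5, 6) is absent (|z−center|=17.200 > r=4.5); the cylinder at (-2.5, 13.5) does not reach this height (z outside [1, 13.5]); Combining (union): only the r=4 cylinder is present, so the union is just that shape — area = 48.00 mm²; the sphere at (9, 15.5) is absent (|z−center|=8.700 > r=8.5); After the difference (first − rest): none of the subtracted shapes is present at this height, so the result so far is unchanged — area = 48.00 mm²; (whole slice rotated 45° about Z — lengths, areas and connectivity unchanged). At z = 13.2: the r=4 cylinder gives a regular 12-gon of circumradius 4 (constant along its height) (area = (12/2)·4.000²·sin(360°/12) = 48.00 mm²); the sphere at (-3.5, 6): section is a regular 12-gon, circumradius = √(r²−h²) = √(4.5²−4.3²) = 1.327 (area = (12/2)·1.327²·sin(360°/12) = 5.28 mm²); the r=9.5 cylinder at (-2.5, 13.5) contributes a regular 12-gon of circumradius 9.5 (area = (12/2)·9.500²·sin(360°/12) = 270.75 mm²); Combining (union): the regions partially overlap — summed areas 324.03 mm² minus the doubly-counted overlap 5.28 mm² gives 318.75 mm² — area = 318.75 mm²; the sphere at (9, 15.5): section is a regular 12-gon, circumradius = √(r²−h²) = √(8.5²−4.2²) = 7.390 (area = (12/2)·7.390²·sin(360°/12) = 163.83 mm²); Subtracting the remaining from the first: starting from the result so far (318.75 mm²), the r=8.5 sphere at (9, 15.5) partially overlaps it — only the 38.37 mm² overlap (of its 163.83 mm²) is removed, clipping the outline — area = 280.38 mm²; (rotated 45° about Z; rotation is an isometry so areas/perimeters/island counts are preserved). Checking containment: at z = 13.2 the cross-section extends beyond the z = 0.3 cross-section by about 232.38 mm².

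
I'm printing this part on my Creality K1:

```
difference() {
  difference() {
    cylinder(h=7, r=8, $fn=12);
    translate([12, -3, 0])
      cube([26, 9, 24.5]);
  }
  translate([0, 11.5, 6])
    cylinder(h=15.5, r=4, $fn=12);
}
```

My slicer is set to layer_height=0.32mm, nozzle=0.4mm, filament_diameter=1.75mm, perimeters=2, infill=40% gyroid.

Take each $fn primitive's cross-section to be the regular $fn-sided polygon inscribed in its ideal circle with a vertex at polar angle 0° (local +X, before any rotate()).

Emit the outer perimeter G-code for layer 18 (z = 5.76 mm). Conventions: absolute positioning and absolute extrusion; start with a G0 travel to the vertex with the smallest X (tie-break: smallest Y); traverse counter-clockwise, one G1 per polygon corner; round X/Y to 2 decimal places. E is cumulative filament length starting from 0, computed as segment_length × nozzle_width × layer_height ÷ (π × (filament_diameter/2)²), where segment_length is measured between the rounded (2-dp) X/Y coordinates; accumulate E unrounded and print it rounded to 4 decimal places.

At z = 5.76 mm: the cylinder: section is a regular 12-gon, circumradius r=8; the cube at (12, -3) is present — its section is the full 26×9 rectangle; After the difference (first − rest): starting from the r=8 cylinder, the 26×9 cube at (12, -3) misses the remaining region (no effect) — 1 connected region; the cylinder at (0, 11.5) is not intersected at this z (z outside [6, 21.5]); Taking the first minus the rest: none of the subtracted shapes is present at this height, so that combined region is unchanged — 1 connected region. The outline is a single polygon with 12 vertices. Extrusion per mm of travel: 0.4 × 0.32 / (π × 0.875²) = 0.053216. Accumulating E over each segment gives final E = 2.6448.

G0 X-8.00 Y0.00 Z5.76
G1 X-6.93 Y-4.00 E0.2203
G1 X-4.00 Y-6.93 E0.4409
G1 X0.00 Y-8.00 E0.6612
G1 X4.00 Y-6.93 E0.8816
G1 X6.93 Y-4.00 E1.1021
G1 X8.00 Y0.00 E1.3224
G1 X6.93 Y4.00 E1.5428
G1 X4.00 Y6.93 E1.7633
G1 X0.00 Y8.00 E1.9836
G1 X-4.00 Y6.93 E2.2040
G1 X-6.93 Y4.00 E2.4245
G1 X-8.00 Y0.00 E2.6448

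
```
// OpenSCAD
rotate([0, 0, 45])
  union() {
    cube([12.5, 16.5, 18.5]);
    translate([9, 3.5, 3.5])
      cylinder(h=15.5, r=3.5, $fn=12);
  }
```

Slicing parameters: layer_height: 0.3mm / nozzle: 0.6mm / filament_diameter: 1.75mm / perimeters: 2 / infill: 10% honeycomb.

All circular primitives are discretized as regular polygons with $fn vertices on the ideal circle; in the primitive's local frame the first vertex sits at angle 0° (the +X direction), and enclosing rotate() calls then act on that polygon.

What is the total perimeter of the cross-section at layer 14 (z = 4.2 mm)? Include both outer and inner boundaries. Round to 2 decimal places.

58.00 mm

At z = 4.2 mm: the 12.5×16.5 cube contributes its full rectangle (perimeter 58.00 mm); the r=3.5 cylinder at (9, 3.5) contributes a regular 12-gon of circumradius 3.5 (perimeter = 2·12·3.500·sin(180°/12) = 21.74 mm); Taking the union: the r=3.5 cylinder at (9, 3.5) lies entirely inside the 12.5×16.5 cube, so the union is just the 12.5×16.5 cube — boundary = 58.00 mm; (whole slice rotated 45° about Z — lengths, areas and connectivity unchanged). Overall, the cross-section is a single solid region. Total boundary length (outer) = 58.00 mm.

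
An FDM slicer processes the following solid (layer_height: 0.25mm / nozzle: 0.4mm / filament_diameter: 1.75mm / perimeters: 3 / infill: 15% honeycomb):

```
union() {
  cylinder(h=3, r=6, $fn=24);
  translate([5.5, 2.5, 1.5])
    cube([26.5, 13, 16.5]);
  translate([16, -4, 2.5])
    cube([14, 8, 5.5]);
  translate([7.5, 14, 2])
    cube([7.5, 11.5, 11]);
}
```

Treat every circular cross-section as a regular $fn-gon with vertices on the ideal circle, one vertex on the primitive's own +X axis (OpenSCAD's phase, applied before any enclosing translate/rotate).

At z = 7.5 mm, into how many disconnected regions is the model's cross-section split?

At z = 7.5 mm: the cylinder is not intersected at this z (z outside [0, 3]); the cube at (5.5, 2.5) (footprint 26.5×13) is included at this height; the cube at (16, -4) is present — its section is the full 14×8 rectangle; the cube at (7.5, 14) (footprint 7.5×11.5) is included at this height; Merging all regions: the regions partially overlap (shared area 32.25 mm²), so overlapping operands fuse into one piece — 1 connected region. The result has 1 disconnected region.

1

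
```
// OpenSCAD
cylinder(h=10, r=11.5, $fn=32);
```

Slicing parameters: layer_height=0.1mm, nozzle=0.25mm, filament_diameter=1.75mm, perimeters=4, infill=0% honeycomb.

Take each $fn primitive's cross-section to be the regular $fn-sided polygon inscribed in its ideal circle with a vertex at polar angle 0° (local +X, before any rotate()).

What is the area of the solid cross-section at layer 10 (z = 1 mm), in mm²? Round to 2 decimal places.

At z = 1 mm: the r=11.5 cylinder gives a regular 32-gon of circumradius 11.5 (constant along its height) (area = (32/2)·11.500²·sin(360°/32) = 412.81 mm²). Overall, the cross-section is a single solid region. Net area = 412.81 mm².

412.81 mm²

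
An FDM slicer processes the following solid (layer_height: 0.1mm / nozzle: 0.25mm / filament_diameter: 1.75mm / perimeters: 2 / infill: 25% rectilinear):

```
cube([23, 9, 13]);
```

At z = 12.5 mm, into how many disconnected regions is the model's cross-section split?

1

At z = 12.5 mm: the cube (footprint 23×9) is included at this height. The result has 1 disconnected region.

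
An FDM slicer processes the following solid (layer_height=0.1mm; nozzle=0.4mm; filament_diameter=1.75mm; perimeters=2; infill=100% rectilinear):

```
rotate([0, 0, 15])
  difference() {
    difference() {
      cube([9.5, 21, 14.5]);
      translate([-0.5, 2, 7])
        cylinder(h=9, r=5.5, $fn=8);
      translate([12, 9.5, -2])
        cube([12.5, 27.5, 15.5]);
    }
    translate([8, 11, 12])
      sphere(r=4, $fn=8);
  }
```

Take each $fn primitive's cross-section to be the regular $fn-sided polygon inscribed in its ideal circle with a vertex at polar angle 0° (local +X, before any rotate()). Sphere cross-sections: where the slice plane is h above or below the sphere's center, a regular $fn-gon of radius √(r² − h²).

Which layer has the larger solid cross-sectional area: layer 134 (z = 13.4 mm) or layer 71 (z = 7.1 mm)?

Layer 134 (z = 13.4): the 9.5×21 cube contributes its full rectangle (area 199.50 mm²); the r=5.5 cylinder at (-0.5, 2) contributes a regular 8-gon of circumradius 5.5 (area = (8/2)·5.500²·sin(360°/8) = 85.56 mm²); the 12.5×27.5 cube at (12, 9.5) contributes its full rectangle (area 343.75 mm²); Subtracting the remaining from the first: starting from the 9.5×21 cube (199.50 mm²), the r=5.5 cylinder at (-0.5, 2) partially overlaps it — only the 27.86 mm² overlap (of its 85.56 mm²) is removed, clipping the outline; the 12.5×27.5 cube at (12, 9.5) misses the remaining region (no effect) — area = 171.64 mm²; the sphere at (8, 11): section is a regular 8-gon, circumradius = √(r²−h²) = √(4²−1.4²) = 3.747 (area = (8/2)·3.747²·sin(360°/8) = 39.71 mm²); Taking the first minus the rest: starting from that combined region (171.64 mm²), the r=4 sphere at (8, 11) partially overlaps it — only the 30.16 mm² overlap (of its 39.71 mm²) is removed, clipping the outline — area = 141.47 mm²; (rotated 15° about Z; rotation is an isometry so areas/perimeters/island counts are preserved). So its area = 141.47 mm². Layer 71 (z = 7.1): the 9.5×21 cube contributes its full rectangle (area 199.50 mm²); the cylinder at (-0.5, 2): section is a regular 8-gon, circumradius r=5.5 (area = (8/2)·5.500²·sin(360°/8) = 85.56 mm²); the cube at (12, 9.5) (footprint 12.5×27.5) is included at this height (area 343.75 mm²); Taking the first minus the rest: starting from the 9.5×21 cube (199.50 mm²), the r=5.5 cylinder at (-0.5, 2) partially overlaps it — only the 27.86 mm² overlap (of its 85.56 mm²) is removed, clipping the outline; the 12.5×27.5 cube at (12, 9.5) misses the remaining region (no effect) — area = 171.64 mm²; the sphere at (8, 11) is not intersected at this z (|z−center|=4.900 > r=4); After the difference (first − rest): none of the subtracted shapes is present at this height, so that combined region is unchanged — area = 171.64 mm²; (whole slice rotated 15° about Z — lengths, areas and connectivity unchanged). So its area = 171.64 mm². Layer 71 is larger (171.64 vs 141.47 mm²).

layer 71 (z = 7.1 mm)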